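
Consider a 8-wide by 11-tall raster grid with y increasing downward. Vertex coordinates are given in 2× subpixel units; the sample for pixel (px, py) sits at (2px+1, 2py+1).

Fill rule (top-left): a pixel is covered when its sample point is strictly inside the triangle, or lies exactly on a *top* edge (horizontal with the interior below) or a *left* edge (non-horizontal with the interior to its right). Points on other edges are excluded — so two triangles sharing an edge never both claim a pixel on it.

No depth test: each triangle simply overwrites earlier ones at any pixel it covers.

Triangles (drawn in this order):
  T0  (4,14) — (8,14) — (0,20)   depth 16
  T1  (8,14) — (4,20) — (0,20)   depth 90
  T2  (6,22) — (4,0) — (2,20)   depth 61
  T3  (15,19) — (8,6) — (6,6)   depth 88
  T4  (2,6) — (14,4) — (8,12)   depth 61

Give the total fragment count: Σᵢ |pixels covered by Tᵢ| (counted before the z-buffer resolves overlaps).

T0:
  2·area = 24
  edge (4, 14)→(8, 14): d=(4,0) top-left  bias=+0
  edge (8, 14)→(0, 20): d=(-8,6) right/bottom  bias=-1
  edge (0, 20)→(4, 14): d=(4,-6) top-left  bias=+0
    (2,7)@(5, 15): e=[4,10,10] → █
    (3,7)@(7, 15): e=[4,-2,22] → ·
    (1,8)@(3, 17): e=[12,6,6] → █
    (2,8)@(5, 17): e=[12,-6,18] → ·
    (0,9)@(1, 19): e=[20,2,2] → █
    (1,9)@(3, 19): e=[20,-10,14] → ·
    (0,10)@(1, 21): e=[28,-14,10] → ·
  covered (3 px):
    · · · · · · · ·
    · · · · · · · ·
    · · · · · · · ·
    · · · · · · · ·
    · · · · · · · ·
    · · · · · · · ·
    · · · · · · · ·
    · · █ · · · · ·
    · █ · · · · · ·
    █ · · · · · · ·
    · · · · · · · ·
T1:
  2·area = 24
  edge (8, 14)→(4, 20): d=(-4,6) right/bottom  bias=-1
  edge (4, 20)→(0, 20): d=(-4,0) right/bottom  bias=-1
  edge (0, 20)→(8, 14): d=(8,-6) top-left  bias=+0
    (3,7)@(7, 15): e=[2,20,2] → █
    (4,7)@(9, 15): e=[-10,20,14] → ·
    (2,8)@(5, 17): e=[6,12,6] → █
    (3,8)@(7, 17): e=[-6,12,18] → ·
    (1,9)@(3, 19): e=[10,4,10] → █
    (2,9)@(5, 19): e=[-2,4,22] → ·
    (1,10)@(3, 21): e=[2,-4,26] → ·
  covered (3 px):
    · · · · · · · ·
    · · · · · · · ·
    · · · · · · · ·
    · · · · · · · ·
    · · · · · · · ·
    · · · · · · · ·
    · · · · · · · ·
    · · · █ · · · ·
    · · █ · · · · ·
    · █ · · · · · ·
    · · · · · · · ·
T2:
  2·area = 84  (B↔C swapped to make it positive)
  edge (6, 22)→(2, 20): d=(-4,-2) top-left  bias=+0
  edge (2, 20)→(4, 0): d=(2,-20) top-left  bias=+0
  edge (4, 0)→(6, 22): d=(2,22) right/bottom  bias=-1
    (1,5)@(3, 11): e=[38,2,44] → █
    (2,5)@(5, 11): e=[42,42,0] → ·  [on edge]
    (1,6)@(3, 13): e=[30,6,48] → █
    (2,6)@(5, 13): e=[34,46,4] → █
    (3,6)@(7, 13): e=[38,86,-40] → ·
    (1,7)@(3, 15): e=[22,10,52] → █
    (3,7)@(7, 15): e=[30,90,-36] → ·
    (1,8)@(3, 17): e=[14,14,56] → █
    (3,8)@(7, 17): e=[22,94,-32] → ·
    (1,9)@(3, 19): e=[6,18,60] → █
    (3,9)@(7, 19): e=[14,98,-28] → ·
    (1,10)@(3, 21): e=[-2,22,64] → ·
  covered (10 px):
    · · · · · · · ·
    · · · · · · · ·
    · · · · · · · ·
    · · · · · · · ·
    · · · · · · · ·
    · █ · · · · · ·
    · █ █ · · · · ·
    · █ █ · · · · ·
    · █ █ · · · · ·
    · █ █ · · · · ·
    · · █ · · · · ·
T3:
  2·area = 26  (B↔C swapped to make it positive)
  edge (15, 19)→(6, 6): d=(-9,-13) top-left  bias=+0
  edge (6, 6)→(8, 6): d=(2,0) top-left  bias=+0
  edge (8, 6)→(15, 19): d=(7,13) right/bottom  bias=-1
    (3,3)@(7, 7): e=[4,2,20] → █
    (4,3)@(9, 7): e=[30,2,-6] → ·
    (3,4)@(7, 9): e=[-14,6,34] → ·
    (4,4)@(9, 9): e=[12,6,8] → █
    (5,4)@(11, 9): e=[38,6,-18] → ·
    (4,5)@(9, 11): e=[-6,10,22] → ·
    (5,6)@(11, 13): e=[2,14,10] → █
    (6,6)@(13, 13): e=[28,14,-16] → ·
    (5,7)@(11, 15): e=[-16,18,24] → ·
    (7,9)@(15, 19): e=[0,26,0] → ·  [on edge]
  covered (3 px):
    · · · · · · · ·
    · · · · · · · ·
    · · · · · · · ·
    · · · █ · · · ·
    · · · · █ · · ·
    · · · · · · · ·
    · · · · · █ · ·
    · · · · · · · ·
    · · · · · · · ·
    · · · · · · · ·
    · · · · · · · ·
T4:
  2·area = 84
  edge (2, 6)→(14, 4): d=(12,-2) top-left  bias=+0
  edge (14, 4)→(8, 12): d=(-6,8) right/bottom  bias=-1
  edge (8, 12)→(2, 6): d=(-6,-6) top-left  bias=+0
    (0,2)@(1, 5): e=[-14,98,0] → ·  [on edge]
    (4,2)@(9, 5): e=[2,34,48] → █
    (5,2)@(11, 5): e=[6,18,60] → █
    (6,2)@(13, 5): e=[10,2,72] → █
    (7,2)@(15, 5): e=[14,-14,84] → ·
    (1,3)@(3, 7): e=[14,70,0] → █  [on edge]
    (2,3)@(5, 7): e=[18,54,12] → █
    (3,3)@(7, 7): e=[22,38,24] → █
    (6,3)@(13, 7): e=[34,-10,60] → ·
    (1,4)@(3, 9): e=[38,58,-12] → ·
    (2,4)@(5, 9): e=[42,42,0] → █  [on edge]
    (5,4)@(11, 9): e=[54,-6,36] → ·
    (3,5)@(7, 11): e=[70,14,0] → █  [on edge]
    (4,6)@(9, 13): e=[98,-14,0] → ·  [on edge]
    (5,7)@(11, 15): e=[126,-42,0] → ·  [on edge]
    (6,8)@(13, 17): e=[154,-70,0] → ·  [on edge]
    (7,9)@(15, 19): e=[182,-98,0] → ·  [on edge]
  covered (12 px):
    · · · · · · · ·
    · · · · · · · ·
    · · · · █ █ █ ·
    · █ █ █ █ █ · ·
    · · █ █ █ · · ·
    · · · █ · · · ·
    · · · · · · · ·
    · · · · · · · ·
    · · · · · · · ·
    · · · · · · · ·
    · · · · · · · ·

Final: 31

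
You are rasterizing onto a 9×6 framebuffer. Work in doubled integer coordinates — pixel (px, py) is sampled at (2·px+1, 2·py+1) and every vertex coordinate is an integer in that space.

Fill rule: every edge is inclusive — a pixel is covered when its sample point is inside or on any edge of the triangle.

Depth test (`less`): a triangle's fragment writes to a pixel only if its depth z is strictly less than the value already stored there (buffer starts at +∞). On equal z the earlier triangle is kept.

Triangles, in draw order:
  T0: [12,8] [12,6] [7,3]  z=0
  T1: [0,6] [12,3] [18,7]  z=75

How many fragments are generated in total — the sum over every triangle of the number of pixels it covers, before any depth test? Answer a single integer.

T0:
  2·area = 10  (B↔C swapped to make it positive)
  edge (12, 8)→(7, 3): d=(-5,-5) inclusive
  edge (7, 3)→(12, 6): d=(5,3) inclusive
  edge (12, 6)→(12, 8): d=(0,2) inclusive
    (2,0)@(5, 1): e=[0,-4,14] → ·  [on edge]
    (3,1)@(7, 3): e=[0,0,10] → #  [on edge]
    (4,1)@(9, 3): e=[10,-6,6] → ·
    (3,2)@(7, 5): e=[-10,10,10] → ·
    (4,2)@(9, 5): e=[0,4,6] → #  [on edge]
    (5,2)@(11, 5): e=[10,-2,2] → ·
    (4,3)@(9, 7): e=[-10,14,6] → ·
    (5,3)@(11, 7): e=[0,8,2] → #  [on edge]
    (6,3)@(13, 7): e=[10,2,-2] → ·
    (5,4)@(11, 9): e=[-10,18,2] → ·
    (6,4)@(13, 9): e=[0,12,-2] → ·  [on edge]
    (8,4)@(17, 9): e=[20,0,-10] → ·  [on edge]
    (7,5)@(15, 11): e=[0,16,-6] → ·  [on edge]
  covered (3 px):
    · · · · · · · · ·
    · · · # · · · · ·
    · · · · # · · · ·
    · · · · · # · · ·
    · · · · · · · · ·
    · · · · · · · · ·
T1:
  2·area = 66
  edge (0, 6)→(12, 3): d=(12,-3) inclusive
  edge (12, 3)→(18, 7): d=(6,4) inclusive
  edge (18, 7)→(0, 6): d=(-18,-1) inclusive
    (4,0)@(9, 1): e=[-33,0,99] → ·  [on edge]
    (2,2)@(5, 5): e=[3,40,23] → #
    (3,2)@(7, 5): e=[9,32,25] → #
    (4,2)@(9, 5): e=[15,24,27] → #
    (5,2)@(11, 5): e=[21,16,29] → #
    (6,2)@(13, 5): e=[27,8,31] → #
    (7,2)@(15, 5): e=[33,0,33] → #  [on edge]
    (8,2)@(17, 5): e=[39,-8,35] → ·
    (2,3)@(5, 7): e=[27,52,-13] → ·
    (3,3)@(7, 7): e=[33,44,-11] → ·
    (4,3)@(9, 7): e=[39,36,-9] → ·
    (5,3)@(11, 7): e=[45,28,-7] → ·
  covered (6 px):
    · · · · · · · · ·
    · · · · · · · · ·
    · · # # # # # # ·
    · · · · · · · · ·
    · · · · · · · · ·
    · · · · · · · · ·

Answer: 9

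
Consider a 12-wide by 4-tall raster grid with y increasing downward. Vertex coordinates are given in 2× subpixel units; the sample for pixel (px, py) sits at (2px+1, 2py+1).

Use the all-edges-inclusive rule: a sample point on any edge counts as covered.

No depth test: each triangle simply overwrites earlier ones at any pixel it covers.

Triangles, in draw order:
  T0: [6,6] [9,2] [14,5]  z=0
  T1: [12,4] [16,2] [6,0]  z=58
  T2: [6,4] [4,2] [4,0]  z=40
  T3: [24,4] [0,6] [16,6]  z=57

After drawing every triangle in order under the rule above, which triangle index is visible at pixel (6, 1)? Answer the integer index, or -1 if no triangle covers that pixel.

T0:
  2·area = 29
  edge (6, 6)→(9, 2): d=(3,-4) inclusive
  edge (9, 2)→(14, 5): d=(5,3) inclusive
  edge (14, 5)→(6, 6): d=(-8,1) inclusive
    (4,1)@(9, 3): e=[3,5,21] → #
    (5,1)@(11, 3): e=[11,-1,19] → ·
    (3,2)@(7, 5): e=[1,21,7] → #
    (5,2)@(11, 5): e=[17,9,3] → #
    (6,2)@(13, 5): e=[25,3,1] → #
    (7,2)@(15, 5): e=[33,-3,-1] → ·
    (3,3)@(7, 7): e=[7,31,-9] → ·
    (4,3)@(9, 7): e=[15,25,-11] → ·
    (5,3)@(11, 7): e=[23,19,-13] → ·
    (6,3)@(13, 7): e=[31,13,-15] → ·
  covered (5 px):
    · · · · · · · · · · · ·
    · · · · # · · · · · · ·
    · · · # # # # · · · · ·
    · · · · · · · · · · · ·
T1:
  2·area = 28  (B↔C swapped to make it positive)
  edge (12, 4)→(6, 0): d=(-6,-4) inclusive
  edge (6, 0)→(16, 2): d=(10,2) inclusive
  edge (16, 2)→(12, 4): d=(-4,2) inclusive
    (4,0)@(9, 1): e=[6,4,18] → #
    (5,0)@(11, 1): e=[14,0,14] → #  [on edge]
    (6,0)@(13, 1): e=[22,-4,10] → ·
    (4,1)@(9, 3): e=[-6,24,10] → ·
    (5,1)@(11, 3): e=[2,20,6] → #
    (6,1)@(13, 3): e=[10,16,2] → #
    (7,1)@(15, 3): e=[18,12,-2] → ·
    (10,1)@(21, 3): e=[42,0,-14] → ·  [on edge]
    (5,2)@(11, 5): e=[-10,40,-2] → ·
    (6,2)@(13, 5): e=[-2,36,-6] → ·
  covered (4 px):
    · · · · # # · · · · · ·
    · · · · · # # · · · · ·
    · · · · · · · · · · · ·
    · · · · · · · · · · · ·
T2:
  2·area = 4
  edge (6, 4)→(4, 2): d=(-2,-2) inclusive
  edge (4, 2)→(4, 0): d=(0,-2) inclusive
  edge (4, 0)→(6, 4): d=(2,4) inclusive
    (1,0)@(3, 1): e=[0,-2,6] → ·  [on edge]
    (2,1)@(5, 3): e=[0,2,2] → #  [on edge]
    (3,1)@(7, 3): e=[4,6,-6] → ·
    (2,2)@(5, 5): e=[-4,2,6] → ·
    (3,2)@(7, 5): e=[0,6,-2] → ·  [on edge]
    (4,3)@(9, 7): e=[0,10,-6] → ·  [on edge]
  covered (1 px):
    · · · · · · · · · · · ·
    · · # · · · · · · · · ·
    · · · · · · · · · · · ·
    · · · · · · · · · · · ·
T3:
  2·area = 32  (B↔C swapped to make it positive)
  edge (24, 4)→(16, 6): d=(-8,2) inclusive
  edge (16, 6)→(0, 6): d=(-16,0) inclusive
  edge (0, 6)→(24, 4): d=(24,-2) inclusive
    (6,2)@(13, 5): e=[14,16,2] → #
    (7,2)@(15, 5): e=[10,16,6] → #
    (8,2)@(17, 5): e=[6,16,10] → #
    (9,2)@(19, 5): e=[2,16,14] → #
    (10,2)@(21, 5): e=[-2,16,18] → ·
    (6,3)@(13, 7): e=[-2,-16,50] → ·
    (7,3)@(15, 7): e=[-6,-16,54] → ·
    (8,3)@(17, 7): e=[-10,-16,58] → ·
    (9,3)@(19, 7): e=[-14,-16,62] → ·
  covered (4 px):
    · · · · · · · · · · · ·
    · · · · · · · · · · · ·
    · · · · · · # # # # · ·
    · · · · · · · · · · · ·

Z-buffer (winner per pixel, '.' = empty):
  . . . . 1 1 . . . . . .
  . . 2 . 0 1 1 . . . . .
  . . . 0 0 0 3 3 3 3 . .
  . . . . . . . . . . . .

Final: 1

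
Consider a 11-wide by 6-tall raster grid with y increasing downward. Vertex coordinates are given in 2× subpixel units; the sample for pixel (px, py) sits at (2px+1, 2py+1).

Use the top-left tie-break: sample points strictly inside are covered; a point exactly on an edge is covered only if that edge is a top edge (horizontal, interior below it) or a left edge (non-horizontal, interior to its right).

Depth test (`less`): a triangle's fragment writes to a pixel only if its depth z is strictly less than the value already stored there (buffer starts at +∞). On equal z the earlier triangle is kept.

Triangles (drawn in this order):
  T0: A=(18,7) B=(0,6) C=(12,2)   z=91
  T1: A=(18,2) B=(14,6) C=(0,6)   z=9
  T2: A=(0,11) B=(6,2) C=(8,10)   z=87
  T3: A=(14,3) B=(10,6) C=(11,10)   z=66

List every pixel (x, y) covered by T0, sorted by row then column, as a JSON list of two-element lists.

T0:
  2·area = 84
  edge (18, 7)→(0, 6): d=(-18,-1) top-left  bias=+0
  edge (0, 6)→(12, 2): d=(12,-4) top-left  bias=+0
  edge (12, 2)→(18, 7): d=(6,5) right/bottom  bias=-1
    (7,0)@(15, 1): e=[105,0,-21] → .  [on edge]
    (4,1)@(9, 3): e=[63,0,21] → X  [on edge]
    (5,1)@(11, 3): e=[65,8,11] → X
    (6,1)@(13, 3): e=[67,16,1] → X
    (7,1)@(15, 3): e=[69,24,-9] → .
    (1,2)@(3, 5): e=[21,0,63] → X  [on edge]
    (2,2)@(5, 5): e=[23,8,53] → X
    (3,2)@(7, 5): e=[25,16,43] → X
    (7,2)@(15, 5): e=[33,48,3] → X
    (8,2)@(17, 5): e=[35,56,-7] → .
    (1,3)@(3, 7): e=[-15,24,75] → .
    (2,3)@(5, 7): e=[-13,32,65] → .
  covered (10 px):
    . . . . . . . . . . .
    . . . . X X X . . . .
    . X X X X X X X . . .
    . . . . . . . . . . .
    . . . . . . . . . . .
    . . . . . . . . . . .
T1:
  2·area = 56
  edge (18, 2)→(14, 6): d=(-4,4) right/bottom  bias=-1
  edge (14, 6)→(0, 6): d=(-14,0) right/bottom  bias=-1
  edge (0, 6)→(18, 2): d=(18,-4) top-left  bias=+0
    (9,0)@(19, 1): e=[0,70,-14] → .  [on edge]
    (7,1)@(15, 3): e=[8,42,6] → X
    (8,1)@(17, 3): e=[0,42,14] → .  [on edge]
    (2,2)@(5, 5): e=[40,14,2] → X
    (3,2)@(7, 5): e=[32,14,10] → X
    (4,2)@(9, 5): e=[24,14,18] → X
    (5,2)@(11, 5): e=[16,14,26] → X
    (6,2)@(13, 5): e=[8,14,34] → X
    (7,2)@(15, 5): e=[0,14,42] → .  [on edge]
    (2,3)@(5, 7): e=[32,-14,38] → .
    (3,3)@(7, 7): e=[24,-14,46] → .
    (4,3)@(9, 7): e=[16,-14,54] → .
    (6,3)@(13, 7): e=[0,-14,70] → .  [on edge]
    (5,4)@(11, 9): e=[0,-42,98] → .  [on edge]
    (4,5)@(9, 11): e=[0,-70,126] → .  [on edge]
  covered (6 px):
    . . . . . . . . . . .
    . . . . . . . X . . .
    . . X X X X X . . . .
    . . . . . . . . . . .
    . . . . . . . . . . .
    . . . . . . . . . . .
T2:
  2·area = 66
  edge (0, 11)→(6, 2): d=(6,-9) top-left  bias=+0
  edge (6, 2)→(8, 10): d=(2,8) right/bottom  bias=-1
  edge (8, 10)→(0, 11): d=(-8,1) right/bottom  bias=-1
    (2,2)@(5, 5): e=[9,14,43] → X
    (3,2)@(7, 5): e=[27,-2,41] → .
    (1,3)@(3, 7): e=[3,34,29] → X
    (3,3)@(7, 7): e=[39,2,25] → X
    (4,3)@(9, 7): e=[57,-14,23] → .
    (1,4)@(3, 9): e=[15,38,13] → X
    (4,4)@(9, 9): e=[69,-10,7] → .
    (1,5)@(3, 11): e=[27,42,-3] → .
    (2,5)@(5, 11): e=[45,26,-5] → .
    (3,5)@(7, 11): e=[63,10,-7] → .
  covered (7 px):
    . . . . . . . . . . .
    . . . . . . . . . . .
    . . X . . . . . . . .
    . X X X . . . . . . .
    . X X X . . . . . . .
    . . . . . . . . . . .
T3:
  2·area = 19  (B↔C swapped to make it positive)
  edge (14, 3)→(11, 10): d=(-3,7) right/bottom  bias=-1
  edge (11, 10)→(10, 6): d=(-1,-4) top-left  bias=+0
  edge (10, 6)→(14, 3): d=(4,-3) top-left  bias=+0
    (6,2)@(13, 5): e=[1,13,5] → X
    (7,2)@(15, 5): e=[-13,21,11] → .
    (5,3)@(11, 7): e=[9,3,7] → X
    (6,3)@(13, 7): e=[-5,11,13] → .
    (5,4)@(11, 9): e=[3,1,15] → X
    (6,4)@(13, 9): e=[-11,9,21] → .
    (5,5)@(11, 11): e=[-3,-1,23] → .
  covered (3 px):
    . . . . . . . . . . .
    . . . . . . . . . . .
    . . . . . . X . . . .
    . . . . . X . . . . .
    . . . . . X . . . . .
    . . . . . . . . . . .

Answer: [[4,1],[5,1],[6,1],[1,2],[2,2],[3,2],[4,2],[5,2],[6,2],[7,2]]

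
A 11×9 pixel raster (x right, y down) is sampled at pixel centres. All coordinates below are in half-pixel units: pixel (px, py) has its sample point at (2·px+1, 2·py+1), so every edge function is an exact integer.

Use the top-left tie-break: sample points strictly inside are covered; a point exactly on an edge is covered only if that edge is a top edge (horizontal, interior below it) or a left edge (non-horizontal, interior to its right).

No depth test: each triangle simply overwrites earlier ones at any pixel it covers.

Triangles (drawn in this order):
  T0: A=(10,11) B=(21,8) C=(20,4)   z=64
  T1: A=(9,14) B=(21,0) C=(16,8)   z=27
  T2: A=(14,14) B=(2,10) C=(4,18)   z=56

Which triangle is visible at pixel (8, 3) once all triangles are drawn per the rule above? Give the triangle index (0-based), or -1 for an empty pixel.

T0:
  2·area = 47  (B↔C swapped to make it positive)
  edge (10, 11)→(20, 4): d=(10,-7) top-left  bias=+0
  edge (20, 4)→(21, 8): d=(1,4) right/bottom  bias=-1
  edge (21, 8)→(10, 11): d=(-11,3) right/bottom  bias=-1
    (9,2)@(19, 5): e=[3,5,39] → #
    (10,2)@(21, 5): e=[17,-3,33] → ·
    (8,3)@(17, 7): e=[9,15,23] → #
    (10,3)@(21, 7): e=[37,-1,11] → ·
    (6,4)@(13, 9): e=[1,33,13] → #
    (7,4)@(15, 9): e=[15,25,7] → #
    (9,4)@(19, 9): e=[43,9,-5] → ·
    (6,5)@(13, 11): e=[21,35,-9] → ·
    (7,5)@(15, 11): e=[35,27,-15] → ·
    (8,5)@(17, 11): e=[49,19,-21] → ·
  covered (6 px):
    · · · · · · · · · · ·
    · · · · · · · · · · ·
    · · · · · · · · · # ·
    · · · · · · · · # # ·
    · · · · · · # # # · ·
    · · · · · · · · · · ·
    · · · · · · · · · · ·
    · · · · · · · · · · ·
    · · · · · · · · · · ·
T1:
  2·area = 26
  edge (9, 14)→(21, 0): d=(12,-14) top-left  bias=+0
  edge (21, 0)→(16, 8): d=(-5,8) right/bottom  bias=-1
  edge (16, 8)→(9, 14): d=(-7,6) right/bottom  bias=-1
    (9,1)@(19, 3): e=[8,1,17] → #
    (10,1)@(21, 3): e=[36,-15,5] → ·
    (8,2)@(17, 5): e=[4,7,15] → #
    (9,2)@(19, 5): e=[32,-9,3] → ·
    (7,3)@(15, 7): e=[0,13,13] → #  [on edge]
    (8,3)@(17, 7): e=[28,-3,1] → ·
    (7,4)@(15, 9): e=[24,3,-1] → ·
  covered (3 px):
    · · · · · · · · · · ·
    · · · · · · · · · # ·
    · · · · · · · · # · ·
    · · · · · · · # · · ·
    · · · · · · · · · · ·
    · · · · · · · · · · ·
    · · · · · · · · · · ·
    · · · · · · · · · · ·
    · · · · · · · · · · ·
T2:
  2·area = 88  (B↔C swapped to make it positive)
  edge (14, 14)→(4, 18): d=(-10,4) right/bottom  bias=-1
  edge (4, 18)→(2, 10): d=(-2,-8) top-left  bias=+0
  edge (2, 10)→(14, 14): d=(12,4) right/bottom  bias=-1
    (1,5)@(3, 11): e=[74,6,8] → #
    (2,5)@(5, 11): e=[66,22,0] → ·  [on edge]
    (1,6)@(3, 13): e=[54,2,32] → #
    (2,6)@(5, 13): e=[46,18,24] → #
    (3,6)@(7, 13): e=[38,34,16] → #
    (4,6)@(9, 13): e=[30,50,8] → #
    (5,6)@(11, 13): e=[22,66,0] → ·  [on edge]
    (1,7)@(3, 15): e=[34,-2,56] → ·
    (2,7)@(5, 15): e=[26,14,48] → #
    (5,7)@(11, 15): e=[2,62,24] → #
    (6,7)@(13, 15): e=[-6,78,16] → ·
    (8,7)@(17, 15): e=[-22,110,0] → ·  [on edge]
  covered (10 px):
    · · · · · · · · · · ·
    · · · · · · · · · · ·
    · · · · · · · · · · ·
    · · · · · · · · · · ·
    · · · · · · · · · · ·
    · # · · · · · · · · ·
    · # # # # · · · · · ·
    · · # # # # · · · · ·
    · · # · · · · · · · ·

Z-buffer (winner per pixel, '.' = empty):
  . . . . . . . . . . .
  . . . . . . . . . 1 .
  . . . . . . . . 1 0 .
  . . . . . . . 1 0 0 .
  . . . . . . 0 0 0 . .
  . 2 . . . . . . . . .
  . 2 2 2 2 . . . . . .
  . . 2 2 2 2 . . . . .
  . . 2 . . . . . . . .

Final: 0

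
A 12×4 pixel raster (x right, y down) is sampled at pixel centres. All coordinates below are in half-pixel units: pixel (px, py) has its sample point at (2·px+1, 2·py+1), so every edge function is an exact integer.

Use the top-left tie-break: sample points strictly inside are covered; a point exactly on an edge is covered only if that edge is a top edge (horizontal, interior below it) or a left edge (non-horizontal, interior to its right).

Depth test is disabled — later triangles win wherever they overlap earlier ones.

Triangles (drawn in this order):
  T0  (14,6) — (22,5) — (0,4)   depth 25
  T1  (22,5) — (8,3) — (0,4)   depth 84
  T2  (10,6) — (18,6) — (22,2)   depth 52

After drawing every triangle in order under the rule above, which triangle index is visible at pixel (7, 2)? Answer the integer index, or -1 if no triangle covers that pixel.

T0:
  2·area = 30  (B↔C swapped to make it positive)
  edge (14, 6)→(0, 4): d=(-14,-2) top-left  bias=+0
  edge (0, 4)→(22, 5): d=(22,1) right/bottom  bias=-1
  edge (22, 5)→(14, 6): d=(-8,1) right/bottom  bias=-1
    (3,2)@(7, 5): e=[0,15,15] → #  [on edge]
    (4,2)@(9, 5): e=[4,13,13] → #
    (5,2)@(11, 5): e=[8,11,11] → #
    (6,2)@(13, 5): e=[12,9,9] → #
    (7,2)@(15, 5): e=[16,7,7] → #
    (8,2)@(17, 5): e=[20,5,5] → #
    (9,2)@(19, 5): e=[24,3,3] → #
    (10,2)@(21, 5): e=[28,1,1] → #
    (11,2)@(23, 5): e=[32,-1,-1] → ·
    (3,3)@(7, 7): e=[-28,59,-1] → ·
    (4,3)@(9, 7): e=[-24,57,-3] → ·
    (5,3)@(11, 7): e=[-20,55,-5] → ·
    (10,3)@(21, 7): e=[0,45,-15] → ·  [on edge]
  covered (8 px):
    · · · · · · · · · · · ·
    · · · · · · · · · · · ·
    · · · # # # # # # # # ·
    · · · · · · · · · · · ·
T1:
  2·area = 30  (B↔C swapped to make it positive)
  edge (22, 5)→(0, 4): d=(-22,-1) top-left  bias=+0
  edge (0, 4)→(8, 3): d=(8,-1) top-left  bias=+0
  edge (8, 3)→(22, 5): d=(14,2) right/bottom  bias=-1
  covered (0 px):
    · · · · · · · · · · · ·
    · · · · · · · · · · · ·
    · · · · · · · · · · · ·
    · · · · · · · · · · · ·
T2:
  2·area = 32  (B↔C swapped to make it positive)
  edge (10, 6)→(22, 2): d=(12,-4) top-left  bias=+0
  edge (22, 2)→(18, 6): d=(-4,4) right/bottom  bias=-1
  edge (18, 6)→(10, 6): d=(-8,0) right/bottom  bias=-1
    (11,0)@(23, 1): e=[-8,0,40] → ·  [on edge]
    (9,1)@(19, 3): e=[0,8,24] → #  [on edge]
    (10,1)@(21, 3): e=[8,0,24] → ·  [on edge]
    (6,2)@(13, 5): e=[0,24,8] → #  [on edge]
    (7,2)@(15, 5): e=[8,16,8] → #
    (8,2)@(17, 5): e=[16,8,8] → #
    (9,2)@(19, 5): e=[24,0,8] → ·  [on edge]
    (3,3)@(7, 7): e=[0,40,-8] → ·  [on edge]
    (6,3)@(13, 7): e=[24,16,-8] → ·
    (7,3)@(15, 7): e=[32,8,-8] → ·
    (8,3)@(17, 7): e=[40,0,-8] → ·  [on edge]
  covered (4 px):
    · · · · · · · · · · · ·
    · · · · · · · · · # · ·
    · · · · · · # # # · · ·
    · · · · · · · · · · · ·

Z-buffer (winner per pixel, '.' = empty):
  . . . . . . . . . . . .
  . . . . . . . . . 2 . .
  . . . 0 0 0 2 2 2 0 0 .
  . . . . . . . . . . . .

Answer: 2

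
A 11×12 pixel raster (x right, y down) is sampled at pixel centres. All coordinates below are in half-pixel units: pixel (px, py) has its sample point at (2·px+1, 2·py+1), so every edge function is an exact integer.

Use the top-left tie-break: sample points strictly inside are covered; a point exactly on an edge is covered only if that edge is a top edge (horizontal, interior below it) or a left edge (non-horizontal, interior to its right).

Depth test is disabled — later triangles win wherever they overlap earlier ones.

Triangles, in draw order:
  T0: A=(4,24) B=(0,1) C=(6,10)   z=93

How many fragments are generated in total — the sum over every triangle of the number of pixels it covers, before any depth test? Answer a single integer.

T0:
  2·area = 102
  edge (4, 24)→(0, 1): d=(-4,-23) top-left  bias=+0
  edge (0, 1)→(6, 10): d=(6,9) right/bottom  bias=-1
  edge (6, 10)→(4, 24): d=(-2,14) right/bottom  bias=-1
    (0,1)@(1, 3): e=[15,3,84] → X
    (1,1)@(3, 3): e=[61,-15,56] → .
    (3,1)@(7, 3): e=[153,-51,0] → .  [on edge]
    (0,2)@(1, 5): e=[7,15,80] → X
    (1,2)@(3, 5): e=[53,-3,52] → .
    (0,3)@(1, 7): e=[-1,27,76] → .
    (1,3)@(3, 7): e=[45,9,48] → X
    (2,3)@(5, 7): e=[91,-9,20] → .
    (1,4)@(3, 9): e=[37,21,44] → X
    (2,4)@(5, 9): e=[83,3,16] → X
    (3,4)@(7, 9): e=[129,-15,-12] → .
    (1,5)@(3, 11): e=[29,33,40] → X
    (2,8)@(5, 17): e=[51,51,0] → .  [on edge]
  covered (12 px):
    . . . . . . . . . . .
    X . . . . . . . . . .
    X . . . . . . . . . .
    . X . . . . . . . . .
    . X X . . . . . . . .
    . X X . . . . . . . .
    . X X . . . . . . . .
    . X X . . . . . . . .
    . X . . . . . . . . .
    . . . . . . . . . . .
    . . . . . . . . . . .
    . . . . . . . . . . .

Answer: 12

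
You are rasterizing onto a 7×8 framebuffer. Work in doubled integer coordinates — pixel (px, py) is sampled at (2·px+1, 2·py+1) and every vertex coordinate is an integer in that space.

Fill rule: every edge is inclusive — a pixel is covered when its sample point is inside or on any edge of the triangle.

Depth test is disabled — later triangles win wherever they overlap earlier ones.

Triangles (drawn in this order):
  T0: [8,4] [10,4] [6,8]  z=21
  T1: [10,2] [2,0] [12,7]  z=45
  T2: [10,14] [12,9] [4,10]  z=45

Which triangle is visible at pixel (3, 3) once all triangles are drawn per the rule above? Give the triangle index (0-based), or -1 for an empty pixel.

T0:
  2·area = 8
  edge (8, 4)→(10, 4): d=(2,0) inclusive
  edge (10, 4)→(6, 8): d=(-4,4) inclusive
  edge (6, 8)→(8, 4): d=(2,-4) inclusive
    (6,0)@(13, 1): e=[-6,0,14] → ·  [on edge]
    (5,1)@(11, 3): e=[-2,0,10] → ·  [on edge]
    (4,2)@(9, 5): e=[2,0,6] → █  [on edge]
    (5,2)@(11, 5): e=[2,-8,14] → ·
    (3,3)@(7, 7): e=[6,0,2] → █  [on edge]
    (4,3)@(9, 7): e=[6,-8,10] → ·
    (2,4)@(5, 9): e=[10,0,-2] → ·  [on edge]
    (3,4)@(7, 9): e=[10,-8,6] → ·
    (1,5)@(3, 11): e=[14,0,-6] → ·  [on edge]
    (0,6)@(1, 13): e=[18,0,-10] → ·  [on edge]
  covered (2 px):
    · · · · · · ·
    · · · · · · ·
    · · · · █ · ·
    · · · █ · · ·
    · · · · · · ·
    · · · · · · ·
    · · · · · · ·
    · · · · · · ·
T1:
  2·area = 36  (B↔C swapped to make it positive)
  edge (10, 2)→(12, 7): d=(2,5) inclusive
  edge (12, 7)→(2, 0): d=(-10,-7) inclusive
  edge (2, 0)→(10, 2): d=(8,2) inclusive
    (2,0)@(5, 1): e=[23,11,2] → █
    (3,0)@(7, 1): e=[13,25,-2] → ·
    (2,1)@(5, 3): e=[27,-9,18] → ·
    (3,1)@(7, 3): e=[17,5,14] → █
    (4,1)@(9, 3): e=[7,19,10] → █
    (5,1)@(11, 3): e=[-3,33,6] → ·
    (3,2)@(7, 5): e=[21,-15,30] → ·
    (4,2)@(9, 5): e=[11,-1,26] → ·
    (5,2)@(11, 5): e=[1,13,22] → █
    (6,2)@(13, 5): e=[-9,27,18] → ·
    (5,3)@(11, 7): e=[5,-7,38] → ·
  covered (4 px):
    · · █ · · · ·
    · · · █ █ · ·
    · · · · · █ ·
    · · · · · · ·
    · · · · · · ·
    · · · · · · ·
    · · · · · · ·
    · · · · · · ·
T2:
  2·area = 38  (B↔C swapped to make it positive)
  edge (10, 14)→(4, 10): d=(-6,-4) inclusive
  edge (4, 10)→(12, 9): d=(8,-1) inclusive
  edge (12, 9)→(10, 14): d=(-2,5) inclusive
    (3,5)@(7, 11): e=[6,11,21] → █
    (4,5)@(9, 11): e=[14,13,11] → █
    (5,5)@(11, 11): e=[22,15,1] → █
    (6,5)@(13, 11): e=[30,17,-9] → ·
    (3,6)@(7, 13): e=[-6,27,17] → ·
    (4,6)@(9, 13): e=[2,29,7] → █
    (5,6)@(11, 13): e=[10,31,-3] → ·
    (4,7)@(9, 15): e=[-10,45,3] → ·
  covered (4 px):
    · · · · · · ·
    · · · · · · ·
    · · · · · · ·
    · · · · · · ·
    · · · · · · ·
    · · · █ █ █ ·
    · · · · █ · ·
    · · · · · · ·

Z-buffer (winner per pixel, '.' = empty):
  . . 1 . . . .
  . . . 1 1 . .
  . . . . 0 1 .
  . . . 0 . . .
  . . . . . . .
  . . . 2 2 2 .
  . . . . 2 . .
  . . . . . . .

Answer: 0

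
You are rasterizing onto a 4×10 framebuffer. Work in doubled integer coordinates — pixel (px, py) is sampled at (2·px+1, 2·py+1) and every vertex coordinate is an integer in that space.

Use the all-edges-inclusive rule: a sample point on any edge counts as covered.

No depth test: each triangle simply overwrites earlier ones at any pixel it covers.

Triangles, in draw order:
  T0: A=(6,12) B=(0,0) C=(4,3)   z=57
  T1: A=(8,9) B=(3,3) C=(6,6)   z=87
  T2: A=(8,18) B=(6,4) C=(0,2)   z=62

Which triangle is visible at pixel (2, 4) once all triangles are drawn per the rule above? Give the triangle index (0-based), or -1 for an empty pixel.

T0:
  2·area = 30
  edge (6, 12)→(0, 0): d=(-6,-12) inclusive
  edge (0, 0)→(4, 3): d=(4,3) inclusive
  edge (4, 3)→(6, 12): d=(2,9) inclusive
    (0,0)@(1, 1): e=[6,1,23] → █
    (1,0)@(3, 1): e=[30,-5,5] → ·
    (0,1)@(1, 3): e=[-6,9,27] → ·
    (1,1)@(3, 3): e=[18,3,9] → █
    (2,1)@(5, 3): e=[42,-3,-9] → ·
    (1,2)@(3, 5): e=[6,11,13] → █
    (2,2)@(5, 5): e=[30,5,-5] → ·
    (1,3)@(3, 7): e=[-6,19,17] → ·
    (2,4)@(5, 9): e=[6,21,3] → █
    (3,4)@(7, 9): e=[30,15,-15] → ·
    (2,5)@(5, 11): e=[-6,29,7] → ·
  covered (4 px):
    █ · · ·
    · █ · ·
    · █ · ·
    · · · ·
    · · █ ·
    · · · ·
    · · · ·
    · · · ·
    · · · ·
    · · · ·
T1:
  2·area = 3
  edge (8, 9)→(3, 3): d=(-5,-6) inclusive
  edge (3, 3)→(6, 6): d=(3,3) inclusive
  edge (6, 6)→(8, 9): d=(2,3) inclusive
    (0,0)@(1, 1): e=[-2,0,5] → ·  [on edge]
    (1,1)@(3, 3): e=[0,0,3] → █  [on edge]
    (2,1)@(5, 3): e=[12,-6,-3] → ·
    (1,2)@(3, 5): e=[-10,6,7] → ·
    (2,2)@(5, 5): e=[2,0,1] → █  [on edge]
    (3,2)@(7, 5): e=[14,-6,-5] → ·
    (2,3)@(5, 7): e=[-8,6,5] → ·
    (3,3)@(7, 7): e=[4,0,-1] → ·  [on edge]
  covered (2 px):
    · · · ·
    · █ · ·
    · · █ ·
    · · · ·
    · · · ·
    · · · ·
    · · · ·
    · · · ·
    · · · ·
    · · · ·
T2:
  2·area = 80  (B↔C swapped to make it positive)
  edge (8, 18)→(0, 2): d=(-8,-16) inclusive
  edge (0, 2)→(6, 4): d=(6,2) inclusive
  edge (6, 4)→(8, 18): d=(2,14) inclusive
    (0,1)@(1, 3): e=[8,4,68] → █
    (1,1)@(3, 3): e=[40,0,40] → █  [on edge]
    (2,1)@(5, 3): e=[72,-4,12] → ·
    (0,2)@(1, 5): e=[-8,16,72] → ·
    (1,2)@(3, 5): e=[24,12,44] → █
    (2,2)@(5, 5): e=[56,8,16] → █
    (3,2)@(7, 5): e=[88,4,-12] → ·
    (1,3)@(3, 7): e=[8,24,48] → █
    (3,3)@(7, 7): e=[72,16,-8] → ·
    (1,4)@(3, 9): e=[-8,36,52] → ·
    (2,4)@(5, 9): e=[24,32,24] → █
    (3,4)@(7, 9): e=[56,28,-4] → ·
    (3,5)@(7, 11): e=[40,40,0] → █  [on edge]
  covered (11 px):
    · · · ·
    █ █ · ·
    · █ █ ·
    · █ █ ·
    · · █ ·
    · · █ █
    · · · █
    · · · █
    · · · ·
    · · · ·

Z-buffer (winner per pixel, '.' = empty):
  0 . . .
  2 2 . .
  . 2 2 .
  . 2 2 .
  . . 2 .
  . . 2 2
  . . . 2
  . . . 2
  . . . .
  . . . .

Result: 2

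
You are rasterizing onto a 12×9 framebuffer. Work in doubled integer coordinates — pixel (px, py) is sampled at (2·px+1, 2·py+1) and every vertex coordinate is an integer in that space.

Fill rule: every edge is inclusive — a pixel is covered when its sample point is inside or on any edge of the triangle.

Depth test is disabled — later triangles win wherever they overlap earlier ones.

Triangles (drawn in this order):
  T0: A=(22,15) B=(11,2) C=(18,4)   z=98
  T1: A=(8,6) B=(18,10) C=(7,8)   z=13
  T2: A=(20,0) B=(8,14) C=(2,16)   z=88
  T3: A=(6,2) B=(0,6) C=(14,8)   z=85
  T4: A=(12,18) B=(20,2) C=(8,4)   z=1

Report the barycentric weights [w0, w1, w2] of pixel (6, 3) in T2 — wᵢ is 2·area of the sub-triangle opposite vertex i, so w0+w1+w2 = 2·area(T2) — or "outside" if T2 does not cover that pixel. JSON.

T0:
  2·area = 69
  edge (22, 15)→(11, 2): d=(-11,-13) inclusive
  edge (11, 2)→(18, 4): d=(7,2) inclusive
  edge (18, 4)→(22, 15): d=(4,11) inclusive
    (6,1)@(13, 3): e=[15,3,51] → X
    (7,1)@(15, 3): e=[41,-1,29] → .
    (6,2)@(13, 5): e=[-7,17,59] → .
    (7,2)@(15, 5): e=[19,13,37] → X
    (8,2)@(17, 5): e=[45,9,15] → X
    (9,2)@(19, 5): e=[71,5,-7] → .
    (7,3)@(15, 7): e=[-3,27,45] → .
    (8,3)@(17, 7): e=[23,23,23] → X
    (9,3)@(19, 7): e=[49,19,1] → X
    (10,3)@(21, 7): e=[75,15,-21] → .
    (8,4)@(17, 9): e=[1,37,31] → X
    (10,4)@(21, 9): e=[53,29,-13] → .
  covered (9 px):
    . . . . . . . . . . . .
    . . . . . . X . . . . .
    . . . . . . . X X . . .
    . . . . . . . . X X . .
    . . . . . . . . X X . .
    . . . . . . . . . X . .
    . . . . . . . . . . X .
    . . . . . . . . . . . .
    . . . . . . . . . . . .
T1:
  2·area = 24
  edge (8, 6)→(18, 10): d=(10,4) inclusive
  edge (18, 10)→(7, 8): d=(-11,-2) inclusive
  edge (7, 8)→(8, 6): d=(1,-2) inclusive
    (4,3)@(9, 7): e=[6,15,3] → X
    (5,3)@(11, 7): e=[-2,19,7] → .
    (4,4)@(9, 9): e=[26,-7,5] → .
    (6,4)@(13, 9): e=[10,1,13] → X
    (7,4)@(15, 9): e=[2,5,17] → X
    (8,4)@(17, 9): e=[-6,9,21] → .
    (6,5)@(13, 11): e=[30,-21,15] → .
    (7,5)@(15, 11): e=[22,-17,19] → .
  covered (3 px):
    . . . . . . . . . . . .
    . . . . . . . . . . . .
    . . . . . . . . . . . .
    . . . . X . . . . . . .
    . . . . . . X X . . . .
    . . . . . . . . . . . .
    . . . . . . . . . . . .
    . . . . . . . . . . . .
    . . . . . . . . . . . .
T2:
  2·area = 60
  edge (20, 0)→(8, 14): d=(-12,14) inclusive
  edge (8, 14)→(2, 16): d=(-6,2) inclusive
  edge (2, 16)→(20, 0): d=(18,-16) inclusive
    (9,0)@(19, 1): e=[2,56,2] → X
    (10,0)@(21, 1): e=[-26,52,34] → .
    (8,1)@(17, 3): e=[6,48,6] → X
    (9,1)@(19, 3): e=[-22,44,38] → .
    (7,2)@(15, 5): e=[10,40,10] → X
    (8,2)@(17, 5): e=[-18,36,42] → .
    (6,3)@(13, 7): e=[14,32,14] → X
    (7,3)@(15, 7): e=[-14,28,46] → .
    (5,4)@(11, 9): e=[18,24,18] → X
    (6,4)@(13, 9): e=[-10,20,50] → .
    (11,4)@(23, 9): e=[-150,0,210] → .  [on edge]
    (4,5)@(9, 11): e=[22,16,22] → X
    (8,5)@(17, 11): e=[-90,0,150] → .  [on edge]
    (5,6)@(11, 13): e=[-30,0,90] → .  [on edge]
    (2,7)@(5, 15): e=[30,0,30] → X  [on edge]
  covered (8 px):
    . . . . . . . . . X . .
    . . . . . . . . X . . .
    . . . . . . . X . . . .
    . . . . . . X . . . . .
    . . . . . X . . . . . .
    . . . . X . . . . . . .
    . . . X . . . . . . . .
    . . X . . . . . . . . .
    . . . . . . . . . . . .
T3:
  2·area = 68  (B↔C swapped to make it positive)
  edge (6, 2)→(14, 8): d=(8,6) inclusive
  edge (14, 8)→(0, 6): d=(-14,-2) inclusive
  edge (0, 6)→(6, 2): d=(6,-4) inclusive
    (2,1)@(5, 3): e=[14,52,2] → X
    (3,1)@(7, 3): e=[2,56,10] → X
    (4,1)@(9, 3): e=[-10,60,18] → .
    (1,2)@(3, 5): e=[42,20,6] → X
    (4,2)@(9, 5): e=[6,32,30] → X
    (5,2)@(11, 5): e=[-6,36,38] → .
    (1,3)@(3, 7): e=[58,-8,18] → .
    (2,3)@(5, 7): e=[46,-4,26] → .
    (3,3)@(7, 7): e=[34,0,34] → X  [on edge]
    (5,3)@(11, 7): e=[10,8,50] → X
    (6,3)@(13, 7): e=[-2,12,58] → .
    (3,4)@(7, 9): e=[50,-28,46] → .
    (10,4)@(21, 9): e=[-34,0,102] → .  [on edge]
  covered (9 px):
    . . . . . . . . . . . .
    . . X X . . . . . . . .
    . X X X X . . . . . . .
    . . . X X X . . . . . .
    . . . . . . . . . . . .
    . . . . . . . . . . . .
    . . . . . . . . . . . .
    . . . . . . . . . . . .
    . . . . . . . . . . . .
T4:
  2·area = 176  (B↔C swapped to make it positive)
  edge (12, 18)→(8, 4): d=(-4,-14) inclusive
  edge (8, 4)→(20, 2): d=(12,-2) inclusive
  edge (20, 2)→(12, 18): d=(-8,16) inclusive
    (7,1)@(15, 3): e=[102,2,72] → X
    (8,1)@(17, 3): e=[130,6,40] → X
    (9,1)@(19, 3): e=[158,10,8] → X
    (10,1)@(21, 3): e=[186,14,-24] → .
    (4,2)@(9, 5): e=[10,14,152] → X
    (5,2)@(11, 5): e=[38,18,120] → X
    (6,2)@(13, 5): e=[66,22,88] → X
    (9,2)@(19, 5): e=[150,34,-8] → .
    (4,3)@(9, 7): e=[2,38,136] → X
    (9,3)@(19, 7): e=[142,58,-24] → .
    (4,4)@(9, 9): e=[-6,62,120] → .
    (5,4)@(11, 9): e=[22,66,88] → X
  covered (22 px):
    . . . . . . . . . . . .
    . . . . . . . X X X . .
    . . . . X X X X X . . .
    . . . . X X X X X . . .
    . . . . . X X X . . . .
    . . . . . X X X . . . .
    . . . . . X X . . . . .
    . . . . . . X . . . . .
    . . . . . . . . . . . .

Answer: [32,14,14]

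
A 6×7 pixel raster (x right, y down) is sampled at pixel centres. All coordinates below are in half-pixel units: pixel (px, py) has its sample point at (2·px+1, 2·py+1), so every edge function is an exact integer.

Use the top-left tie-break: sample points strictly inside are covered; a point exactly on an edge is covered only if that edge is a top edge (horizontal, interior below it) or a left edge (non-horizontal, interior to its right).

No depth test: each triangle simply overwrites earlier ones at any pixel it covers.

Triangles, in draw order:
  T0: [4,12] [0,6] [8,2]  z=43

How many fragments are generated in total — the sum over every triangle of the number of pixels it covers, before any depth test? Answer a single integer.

T0:
  2·area = 64
  edge (4, 12)→(0, 6): d=(-4,-6) top-left  bias=+0
  edge (0, 6)→(8, 2): d=(8,-4) top-left  bias=+0
  edge (8, 2)→(4, 12): d=(-4,10) right/bottom  bias=-1
    (3,1)@(7, 3): e=[54,4,6] → #
    (4,1)@(9, 3): e=[66,12,-14] → ·
    (1,2)@(3, 5): e=[22,4,38] → #
    (2,2)@(5, 5): e=[34,12,18] → #
    (3,2)@(7, 5): e=[46,20,-2] → ·
    (0,3)@(1, 7): e=[2,12,50] → #
    (3,3)@(7, 7): e=[38,36,-10] → ·
    (0,4)@(1, 9): e=[-6,28,42] → ·
    (1,4)@(3, 9): e=[6,36,22] → #
    (3,4)@(7, 9): e=[30,52,-18] → ·
    (1,5)@(3, 11): e=[-2,52,14] → ·
    (2,5)@(5, 11): e=[10,60,-6] → ·
  covered (8 px):
    · · · · · ·
    · · · # · ·
    · # # · · ·
    # # # · · ·
    · # # · · ·
    · · · · · ·
    · · · · · ·

Final: 8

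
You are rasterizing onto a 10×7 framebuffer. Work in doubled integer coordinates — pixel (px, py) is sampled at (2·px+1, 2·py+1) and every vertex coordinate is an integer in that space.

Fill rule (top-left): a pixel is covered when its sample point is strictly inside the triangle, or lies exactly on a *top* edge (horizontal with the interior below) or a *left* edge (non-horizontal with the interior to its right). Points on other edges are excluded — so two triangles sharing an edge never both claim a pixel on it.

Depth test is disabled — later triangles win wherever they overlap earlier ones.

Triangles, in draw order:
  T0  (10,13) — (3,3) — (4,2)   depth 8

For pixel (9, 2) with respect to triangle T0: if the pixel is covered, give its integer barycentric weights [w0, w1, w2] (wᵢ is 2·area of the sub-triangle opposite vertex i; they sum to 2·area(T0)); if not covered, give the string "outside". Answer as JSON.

T0:
  2·area = 17
  edge (10, 13)→(3, 3): d=(-7,-10) top-left  bias=+0
  edge (3, 3)→(4, 2): d=(1,-1) top-left  bias=+0
  edge (4, 2)→(10, 13): d=(6,11) right/bottom  bias=-1
    (2,0)@(5, 1): e=[34,0,-17] → .  [on edge]
    (1,1)@(3, 3): e=[0,0,17] → X  [on edge]
    (2,1)@(5, 3): e=[20,2,-5] → .
    (0,2)@(1, 5): e=[-34,0,51] → .  [on edge]
    (1,2)@(3, 5): e=[-14,2,29] → .
    (2,2)@(5, 5): e=[6,4,7] → X
    (3,2)@(7, 5): e=[26,6,-15] → .
    (2,3)@(5, 7): e=[-8,6,19] → .
  covered (2 px):
    . . . . . . . . . .
    . X . . . . . . . .
    . . X . . . . . . .
    . . . . . . . . . .
    . . . . . . . . . .
    . . . . . . . . . .
    . . . . . . . . . .

Final: "outside"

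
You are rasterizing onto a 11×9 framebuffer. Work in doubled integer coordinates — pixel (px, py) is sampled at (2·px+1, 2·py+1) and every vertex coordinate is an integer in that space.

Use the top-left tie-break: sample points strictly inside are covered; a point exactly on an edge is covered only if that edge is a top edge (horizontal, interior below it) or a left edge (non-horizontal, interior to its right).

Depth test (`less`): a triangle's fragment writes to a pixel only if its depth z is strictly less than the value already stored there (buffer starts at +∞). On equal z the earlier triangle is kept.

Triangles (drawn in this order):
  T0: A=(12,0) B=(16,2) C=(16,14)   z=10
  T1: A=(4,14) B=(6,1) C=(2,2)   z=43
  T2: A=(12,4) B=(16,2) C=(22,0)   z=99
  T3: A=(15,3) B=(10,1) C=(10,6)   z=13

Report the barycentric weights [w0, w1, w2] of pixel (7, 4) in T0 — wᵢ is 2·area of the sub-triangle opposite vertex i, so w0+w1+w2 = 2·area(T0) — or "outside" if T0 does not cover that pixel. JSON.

T0:
  2·area = 48
  edge (12, 0)→(16, 2): d=(4,2) right/bottom  bias=-1
  edge (16, 2)→(16, 14): d=(0,12) right/bottom  bias=-1
  edge (16, 14)→(12, 0): d=(-4,-14) top-left  bias=+0
    (6,0)@(13, 1): e=[2,36,10] → #
    (7,0)@(15, 1): e=[-2,12,38] → ·
    (6,1)@(13, 3): e=[10,36,2] → #
    (7,1)@(15, 3): e=[6,12,30] → #
    (8,1)@(17, 3): e=[2,-12,58] → ·
    (6,2)@(13, 5): e=[18,36,-6] → ·
    (7,2)@(15, 5): e=[14,12,22] → #
    (8,2)@(17, 5): e=[10,-12,50] → ·
    (7,3)@(15, 7): e=[22,12,14] → #
    (8,3)@(17, 7): e=[18,-12,42] → ·
    (7,4)@(15, 9): e=[30,12,6] → #
    (8,4)@(17, 9): e=[26,-12,34] → ·
  covered (6 px):
    · · · · · · # · · · ·
    · · · · · · # # · · ·
    · · · · · · · # · · ·
    · · · · · · · # · · ·
    · · · · · · · # · · ·
    · · · · · · · · · · ·
    · · · · · · · · · · ·
    · · · · · · · · · · ·
    · · · · · · · · · · ·
T1:
  2·area = 50  (B↔C swapped to make it positive)
  edge (4, 14)→(2, 2): d=(-2,-12) top-left  bias=+0
  edge (2, 2)→(6, 1): d=(4,-1) top-left  bias=+0
  edge (6, 1)→(4, 14): d=(-2,13) right/bottom  bias=-1
    (1,1)@(3, 3): e=[10,5,35] → #
    (2,1)@(5, 3): e=[34,7,9] → #
    (3,1)@(7, 3): e=[58,9,-17] → ·
    (1,2)@(3, 5): e=[6,13,31] → #
    (3,2)@(7, 5): e=[54,17,-21] → ·
    (1,3)@(3, 7): e=[2,21,27] → #
    (3,3)@(7, 7): e=[50,25,-25] → ·
    (1,4)@(3, 9): e=[-2,29,23] → ·
    (2,4)@(5, 9): e=[22,31,-3] → ·
  covered (6 px):
    · · · · · · · · · · ·
    · # # · · · · · · · ·
    · # # · · · · · · · ·
    · # # · · · · · · · ·
    · · · · · · · · · · ·
    · · · · · · · · · · ·
    · · · · · · · · · · ·
    · · · · · · · · · · ·
    · · · · · · · · · · ·
T2:
  2·area = 4
  edge (12, 4)→(16, 2): d=(4,-2) top-left  bias=+0
  edge (16, 2)→(22, 0): d=(6,-2) top-left  bias=+0
  edge (22, 0)→(12, 4): d=(-10,4) right/bottom  bias=-1
    (9,0)@(19, 1): e=[2,0,2] → #  [on edge]
    (10,0)@(21, 1): e=[6,4,-6] → ·
    (6,1)@(13, 3): e=[-2,0,6] → ·  [on edge]
    (9,1)@(19, 3): e=[10,12,-18] → ·
    (3,2)@(7, 5): e=[-6,0,10] → ·  [on edge]
    (0,3)@(1, 7): e=[-10,0,14] → ·  [on edge]
  covered (1 px):
    · · · · · · · · · # ·
    · · · · · · · · · · ·
    · · · · · · · · · · ·
    · · · · · · · · · · ·
    · · · · · · · · · · ·
    · · · · · · · · · · ·
    · · · · · · · · · · ·
    · · · · · · · · · · ·
    · · · · · · · · · · ·
T3:
  2·area = 25  (B↔C swapped to make it positive)
  edge (15, 3)→(10, 6): d=(-5,3) right/bottom  bias=-1
  edge (10, 6)→(10, 1): d=(0,-5) top-left  bias=+0
  edge (10, 1)→(15, 3): d=(5,2) right/bottom  bias=-1
    (5,1)@(11, 3): e=[12,5,8] → #
    (6,1)@(13, 3): e=[6,15,4] → #
    (7,1)@(15, 3): e=[0,25,0] → ·  [on edge]
    (5,2)@(11, 5): e=[2,5,18] → #
    (6,2)@(13, 5): e=[-4,15,14] → ·
    (5,3)@(11, 7): e=[-8,5,28] → ·
    (2,4)@(5, 9): e=[0,-25,50] → ·  [on edge]
  covered (3 px):
    · · · · · · · · · · ·
    · · · · · # # · · · ·
    · · · · · # · · · · ·
    · · · · · · · · · · ·
    · · · · · · · · · · ·
    · · · · · · · · · · ·
    · · · · · · · · · · ·
    · · · · · · · · · · ·
    · · · · · · · · · · ·

Result: [12,6,30]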